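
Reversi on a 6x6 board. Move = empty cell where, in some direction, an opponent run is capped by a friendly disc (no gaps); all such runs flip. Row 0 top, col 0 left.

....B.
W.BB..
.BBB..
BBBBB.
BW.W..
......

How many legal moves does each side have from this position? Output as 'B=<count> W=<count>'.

Answer: B=6 W=4

Derivation:
-- B to move --
(0,0): no bracket -> illegal
(0,1): no bracket -> illegal
(1,1): no bracket -> illegal
(2,0): no bracket -> illegal
(4,2): flips 1 -> legal
(4,4): no bracket -> illegal
(5,0): flips 1 -> legal
(5,1): flips 1 -> legal
(5,2): flips 2 -> legal
(5,3): flips 1 -> legal
(5,4): flips 1 -> legal
B mobility = 6
-- W to move --
(0,1): no bracket -> illegal
(0,2): no bracket -> illegal
(0,3): flips 3 -> legal
(0,5): no bracket -> illegal
(1,1): flips 2 -> legal
(1,4): flips 2 -> legal
(1,5): no bracket -> illegal
(2,0): no bracket -> illegal
(2,4): no bracket -> illegal
(2,5): flips 1 -> legal
(3,5): no bracket -> illegal
(4,2): no bracket -> illegal
(4,4): no bracket -> illegal
(4,5): no bracket -> illegal
(5,0): no bracket -> illegal
(5,1): no bracket -> illegal
W mobility = 4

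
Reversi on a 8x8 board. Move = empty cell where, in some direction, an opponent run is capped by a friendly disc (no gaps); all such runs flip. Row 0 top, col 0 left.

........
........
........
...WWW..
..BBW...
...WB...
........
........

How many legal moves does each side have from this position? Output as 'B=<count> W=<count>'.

Answer: B=7 W=6

Derivation:
-- B to move --
(2,2): no bracket -> illegal
(2,3): flips 1 -> legal
(2,4): flips 3 -> legal
(2,5): flips 1 -> legal
(2,6): no bracket -> illegal
(3,2): no bracket -> illegal
(3,6): no bracket -> illegal
(4,5): flips 1 -> legal
(4,6): no bracket -> illegal
(5,2): flips 1 -> legal
(5,5): no bracket -> illegal
(6,2): no bracket -> illegal
(6,3): flips 1 -> legal
(6,4): flips 1 -> legal
B mobility = 7
-- W to move --
(3,1): flips 1 -> legal
(3,2): no bracket -> illegal
(4,1): flips 2 -> legal
(4,5): no bracket -> illegal
(5,1): flips 1 -> legal
(5,2): flips 1 -> legal
(5,5): flips 1 -> legal
(6,3): no bracket -> illegal
(6,4): flips 1 -> legal
(6,5): no bracket -> illegal
W mobility = 6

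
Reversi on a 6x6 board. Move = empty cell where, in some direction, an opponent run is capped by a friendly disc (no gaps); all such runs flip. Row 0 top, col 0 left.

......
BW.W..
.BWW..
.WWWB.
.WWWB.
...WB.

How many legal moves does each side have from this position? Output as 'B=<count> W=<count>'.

-- B to move --
(0,0): flips 3 -> legal
(0,1): flips 1 -> legal
(0,2): no bracket -> illegal
(0,3): no bracket -> illegal
(0,4): no bracket -> illegal
(1,2): flips 2 -> legal
(1,4): no bracket -> illegal
(2,0): no bracket -> illegal
(2,4): flips 2 -> legal
(3,0): flips 3 -> legal
(4,0): flips 3 -> legal
(5,0): no bracket -> illegal
(5,1): flips 2 -> legal
(5,2): flips 2 -> legal
B mobility = 8
-- W to move --
(0,0): no bracket -> illegal
(0,1): no bracket -> illegal
(1,2): no bracket -> illegal
(2,0): flips 1 -> legal
(2,4): no bracket -> illegal
(2,5): flips 1 -> legal
(3,0): no bracket -> illegal
(3,5): flips 2 -> legal
(4,5): flips 2 -> legal
(5,5): flips 2 -> legal
W mobility = 5

Answer: B=8 W=5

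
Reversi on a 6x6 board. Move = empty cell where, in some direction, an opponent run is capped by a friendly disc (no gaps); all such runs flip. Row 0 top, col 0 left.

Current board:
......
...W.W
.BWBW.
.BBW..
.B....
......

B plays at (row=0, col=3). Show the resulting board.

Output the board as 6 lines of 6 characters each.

Place B at (0,3); scan 8 dirs for brackets.
Dir NW: edge -> no flip
Dir N: edge -> no flip
Dir NE: edge -> no flip
Dir W: first cell '.' (not opp) -> no flip
Dir E: first cell '.' (not opp) -> no flip
Dir SW: first cell '.' (not opp) -> no flip
Dir S: opp run (1,3) capped by B -> flip
Dir SE: first cell '.' (not opp) -> no flip
All flips: (1,3)

Answer: ...B..
...B.W
.BWBW.
.BBW..
.B....
......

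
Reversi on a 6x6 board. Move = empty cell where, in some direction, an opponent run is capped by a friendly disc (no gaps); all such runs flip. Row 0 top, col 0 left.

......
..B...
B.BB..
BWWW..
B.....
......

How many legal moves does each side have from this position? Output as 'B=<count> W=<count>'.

Answer: B=5 W=4

Derivation:
-- B to move --
(2,1): no bracket -> illegal
(2,4): no bracket -> illegal
(3,4): flips 3 -> legal
(4,1): flips 1 -> legal
(4,2): flips 2 -> legal
(4,3): flips 1 -> legal
(4,4): flips 1 -> legal
B mobility = 5
-- W to move --
(0,1): no bracket -> illegal
(0,2): flips 2 -> legal
(0,3): no bracket -> illegal
(1,0): no bracket -> illegal
(1,1): flips 1 -> legal
(1,3): flips 2 -> legal
(1,4): flips 1 -> legal
(2,1): no bracket -> illegal
(2,4): no bracket -> illegal
(3,4): no bracket -> illegal
(4,1): no bracket -> illegal
(5,0): no bracket -> illegal
(5,1): no bracket -> illegal
W mobility = 4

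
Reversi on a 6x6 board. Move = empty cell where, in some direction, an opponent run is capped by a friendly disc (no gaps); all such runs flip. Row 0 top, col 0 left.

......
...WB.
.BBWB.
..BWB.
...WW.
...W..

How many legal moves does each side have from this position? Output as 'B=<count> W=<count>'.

-- B to move --
(0,2): flips 1 -> legal
(0,3): no bracket -> illegal
(0,4): flips 1 -> legal
(1,2): flips 2 -> legal
(3,5): no bracket -> illegal
(4,2): flips 1 -> legal
(4,5): no bracket -> illegal
(5,2): flips 1 -> legal
(5,4): flips 2 -> legal
(5,5): flips 2 -> legal
B mobility = 7
-- W to move --
(0,3): no bracket -> illegal
(0,4): flips 3 -> legal
(0,5): flips 1 -> legal
(1,0): flips 2 -> legal
(1,1): flips 1 -> legal
(1,2): no bracket -> illegal
(1,5): flips 2 -> legal
(2,0): flips 2 -> legal
(2,5): flips 2 -> legal
(3,0): no bracket -> illegal
(3,1): flips 2 -> legal
(3,5): flips 2 -> legal
(4,1): flips 1 -> legal
(4,2): no bracket -> illegal
(4,5): flips 1 -> legal
W mobility = 11

Answer: B=7 W=11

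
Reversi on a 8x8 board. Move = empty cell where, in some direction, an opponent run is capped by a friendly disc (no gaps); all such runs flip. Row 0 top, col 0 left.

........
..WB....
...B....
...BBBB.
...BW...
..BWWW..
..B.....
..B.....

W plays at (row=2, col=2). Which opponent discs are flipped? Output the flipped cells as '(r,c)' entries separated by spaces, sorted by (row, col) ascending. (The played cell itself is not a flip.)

Dir NW: first cell '.' (not opp) -> no flip
Dir N: first cell 'W' (not opp) -> no flip
Dir NE: opp run (1,3), next='.' -> no flip
Dir W: first cell '.' (not opp) -> no flip
Dir E: opp run (2,3), next='.' -> no flip
Dir SW: first cell '.' (not opp) -> no flip
Dir S: first cell '.' (not opp) -> no flip
Dir SE: opp run (3,3) capped by W -> flip

Answer: (3,3)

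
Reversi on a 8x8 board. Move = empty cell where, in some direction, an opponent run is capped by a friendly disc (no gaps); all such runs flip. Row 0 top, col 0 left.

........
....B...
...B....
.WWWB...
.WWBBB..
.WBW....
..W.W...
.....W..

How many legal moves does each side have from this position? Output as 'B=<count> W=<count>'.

-- B to move --
(2,0): no bracket -> illegal
(2,1): flips 1 -> legal
(2,2): flips 3 -> legal
(2,4): no bracket -> illegal
(3,0): flips 4 -> legal
(4,0): flips 2 -> legal
(5,0): flips 3 -> legal
(5,4): flips 1 -> legal
(5,5): no bracket -> illegal
(6,0): no bracket -> illegal
(6,1): no bracket -> illegal
(6,3): flips 1 -> legal
(6,5): no bracket -> illegal
(6,6): no bracket -> illegal
(7,1): flips 2 -> legal
(7,2): flips 1 -> legal
(7,3): no bracket -> illegal
(7,4): no bracket -> illegal
(7,6): no bracket -> illegal
B mobility = 9
-- W to move --
(0,3): no bracket -> illegal
(0,4): no bracket -> illegal
(0,5): flips 2 -> legal
(1,2): no bracket -> illegal
(1,3): flips 1 -> legal
(1,5): no bracket -> illegal
(2,2): no bracket -> illegal
(2,4): no bracket -> illegal
(2,5): no bracket -> illegal
(3,5): flips 2 -> legal
(3,6): no bracket -> illegal
(4,6): flips 3 -> legal
(5,4): flips 1 -> legal
(5,5): flips 1 -> legal
(5,6): no bracket -> illegal
(6,1): no bracket -> illegal
(6,3): flips 1 -> legal
W mobility = 7

Answer: B=9 W=7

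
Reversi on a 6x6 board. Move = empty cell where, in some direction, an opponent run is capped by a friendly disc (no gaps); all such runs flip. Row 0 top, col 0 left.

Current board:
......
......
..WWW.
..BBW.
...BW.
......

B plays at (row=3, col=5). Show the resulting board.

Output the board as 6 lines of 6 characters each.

Place B at (3,5); scan 8 dirs for brackets.
Dir NW: opp run (2,4), next='.' -> no flip
Dir N: first cell '.' (not opp) -> no flip
Dir NE: edge -> no flip
Dir W: opp run (3,4) capped by B -> flip
Dir E: edge -> no flip
Dir SW: opp run (4,4), next='.' -> no flip
Dir S: first cell '.' (not opp) -> no flip
Dir SE: edge -> no flip
All flips: (3,4)

Answer: ......
......
..WWW.
..BBBB
...BW.
......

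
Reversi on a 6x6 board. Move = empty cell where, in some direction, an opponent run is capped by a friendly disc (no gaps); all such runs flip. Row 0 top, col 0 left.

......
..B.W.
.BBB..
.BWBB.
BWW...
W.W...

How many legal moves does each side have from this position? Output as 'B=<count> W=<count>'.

Answer: B=4 W=7

Derivation:
-- B to move --
(0,3): no bracket -> illegal
(0,4): no bracket -> illegal
(0,5): flips 1 -> legal
(1,3): no bracket -> illegal
(1,5): no bracket -> illegal
(2,4): no bracket -> illegal
(2,5): no bracket -> illegal
(3,0): no bracket -> illegal
(4,3): flips 3 -> legal
(5,1): flips 2 -> legal
(5,3): flips 1 -> legal
B mobility = 4
-- W to move --
(0,1): no bracket -> illegal
(0,2): flips 2 -> legal
(0,3): no bracket -> illegal
(1,0): flips 1 -> legal
(1,1): flips 2 -> legal
(1,3): no bracket -> illegal
(2,0): flips 1 -> legal
(2,4): flips 1 -> legal
(2,5): no bracket -> illegal
(3,0): flips 2 -> legal
(3,5): flips 2 -> legal
(4,3): no bracket -> illegal
(4,4): no bracket -> illegal
(4,5): no bracket -> illegal
(5,1): no bracket -> illegal
W mobility = 7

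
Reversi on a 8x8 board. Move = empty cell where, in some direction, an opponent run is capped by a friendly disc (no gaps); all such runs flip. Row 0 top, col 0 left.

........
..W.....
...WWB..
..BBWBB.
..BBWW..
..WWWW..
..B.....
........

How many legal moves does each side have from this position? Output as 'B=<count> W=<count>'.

Answer: B=10 W=13

Derivation:
-- B to move --
(0,1): no bracket -> illegal
(0,2): no bracket -> illegal
(0,3): no bracket -> illegal
(1,1): no bracket -> illegal
(1,3): flips 2 -> legal
(1,4): flips 1 -> legal
(1,5): flips 1 -> legal
(2,1): no bracket -> illegal
(2,2): flips 2 -> legal
(4,1): no bracket -> illegal
(4,6): flips 2 -> legal
(5,1): no bracket -> illegal
(5,6): no bracket -> illegal
(6,1): flips 1 -> legal
(6,3): flips 3 -> legal
(6,4): flips 1 -> legal
(6,5): flips 3 -> legal
(6,6): flips 2 -> legal
B mobility = 10
-- W to move --
(1,4): no bracket -> illegal
(1,5): flips 2 -> legal
(1,6): flips 1 -> legal
(2,1): flips 2 -> legal
(2,2): flips 3 -> legal
(2,6): flips 2 -> legal
(2,7): flips 1 -> legal
(3,1): flips 3 -> legal
(3,7): flips 2 -> legal
(4,1): flips 3 -> legal
(4,6): flips 1 -> legal
(4,7): no bracket -> illegal
(5,1): flips 2 -> legal
(6,1): no bracket -> illegal
(6,3): no bracket -> illegal
(7,1): flips 1 -> legal
(7,2): flips 1 -> legal
(7,3): no bracket -> illegal
W mobility = 13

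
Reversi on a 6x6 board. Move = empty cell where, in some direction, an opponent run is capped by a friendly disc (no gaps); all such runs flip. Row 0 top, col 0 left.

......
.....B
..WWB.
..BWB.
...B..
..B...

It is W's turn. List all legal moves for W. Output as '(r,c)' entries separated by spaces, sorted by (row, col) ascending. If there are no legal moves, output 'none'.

(0,4): no bracket -> illegal
(0,5): no bracket -> illegal
(1,3): no bracket -> illegal
(1,4): no bracket -> illegal
(2,1): no bracket -> illegal
(2,5): flips 1 -> legal
(3,1): flips 1 -> legal
(3,5): flips 1 -> legal
(4,1): flips 1 -> legal
(4,2): flips 1 -> legal
(4,4): no bracket -> illegal
(4,5): flips 1 -> legal
(5,1): no bracket -> illegal
(5,3): flips 1 -> legal
(5,4): no bracket -> illegal

Answer: (2,5) (3,1) (3,5) (4,1) (4,2) (4,5) (5,3)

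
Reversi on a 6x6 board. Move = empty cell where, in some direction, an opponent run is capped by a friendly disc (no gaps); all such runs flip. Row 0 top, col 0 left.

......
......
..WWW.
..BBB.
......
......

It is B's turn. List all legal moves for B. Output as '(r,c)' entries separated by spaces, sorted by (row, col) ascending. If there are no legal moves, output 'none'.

(1,1): flips 1 -> legal
(1,2): flips 2 -> legal
(1,3): flips 1 -> legal
(1,4): flips 2 -> legal
(1,5): flips 1 -> legal
(2,1): no bracket -> illegal
(2,5): no bracket -> illegal
(3,1): no bracket -> illegal
(3,5): no bracket -> illegal

Answer: (1,1) (1,2) (1,3) (1,4) (1,5)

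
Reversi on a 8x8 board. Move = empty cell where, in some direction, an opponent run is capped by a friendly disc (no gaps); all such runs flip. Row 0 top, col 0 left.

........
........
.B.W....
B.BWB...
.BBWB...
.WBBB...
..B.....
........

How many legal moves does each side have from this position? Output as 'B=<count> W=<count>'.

-- B to move --
(1,2): flips 1 -> legal
(1,3): flips 3 -> legal
(1,4): flips 1 -> legal
(2,2): flips 1 -> legal
(2,4): flips 1 -> legal
(4,0): flips 1 -> legal
(5,0): flips 1 -> legal
(6,0): flips 1 -> legal
(6,1): flips 1 -> legal
B mobility = 9
-- W to move --
(1,0): flips 2 -> legal
(1,1): no bracket -> illegal
(1,2): no bracket -> illegal
(2,0): no bracket -> illegal
(2,2): no bracket -> illegal
(2,4): no bracket -> illegal
(2,5): flips 1 -> legal
(3,1): flips 2 -> legal
(3,5): flips 1 -> legal
(4,0): flips 2 -> legal
(4,5): flips 2 -> legal
(5,0): flips 2 -> legal
(5,5): flips 4 -> legal
(6,1): flips 1 -> legal
(6,3): flips 1 -> legal
(6,4): no bracket -> illegal
(6,5): flips 1 -> legal
(7,1): no bracket -> illegal
(7,2): no bracket -> illegal
(7,3): flips 1 -> legal
W mobility = 12

Answer: B=9 W=12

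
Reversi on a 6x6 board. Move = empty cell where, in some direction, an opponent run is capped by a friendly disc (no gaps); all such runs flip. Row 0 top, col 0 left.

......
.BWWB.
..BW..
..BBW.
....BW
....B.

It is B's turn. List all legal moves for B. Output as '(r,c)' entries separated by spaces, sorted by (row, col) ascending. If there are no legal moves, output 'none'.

Answer: (0,2) (0,3) (0,4) (2,4) (3,5)

Derivation:
(0,1): no bracket -> illegal
(0,2): flips 1 -> legal
(0,3): flips 2 -> legal
(0,4): flips 1 -> legal
(2,1): no bracket -> illegal
(2,4): flips 2 -> legal
(2,5): no bracket -> illegal
(3,5): flips 1 -> legal
(4,3): no bracket -> illegal
(5,5): no bracket -> illegal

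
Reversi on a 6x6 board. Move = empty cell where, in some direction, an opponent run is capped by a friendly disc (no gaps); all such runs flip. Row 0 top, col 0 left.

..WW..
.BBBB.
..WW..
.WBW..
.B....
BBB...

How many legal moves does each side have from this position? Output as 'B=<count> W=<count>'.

-- B to move --
(0,1): no bracket -> illegal
(0,4): no bracket -> illegal
(2,0): no bracket -> illegal
(2,1): flips 1 -> legal
(2,4): no bracket -> illegal
(3,0): flips 1 -> legal
(3,4): flips 2 -> legal
(4,0): flips 2 -> legal
(4,2): no bracket -> illegal
(4,3): flips 2 -> legal
(4,4): flips 2 -> legal
B mobility = 6
-- W to move --
(0,0): flips 1 -> legal
(0,1): flips 1 -> legal
(0,4): flips 1 -> legal
(0,5): flips 1 -> legal
(1,0): no bracket -> illegal
(1,5): no bracket -> illegal
(2,0): flips 1 -> legal
(2,1): flips 1 -> legal
(2,4): flips 1 -> legal
(2,5): flips 1 -> legal
(3,0): no bracket -> illegal
(4,0): no bracket -> illegal
(4,2): flips 1 -> legal
(4,3): no bracket -> illegal
(5,3): no bracket -> illegal
W mobility = 9

Answer: B=6 W=9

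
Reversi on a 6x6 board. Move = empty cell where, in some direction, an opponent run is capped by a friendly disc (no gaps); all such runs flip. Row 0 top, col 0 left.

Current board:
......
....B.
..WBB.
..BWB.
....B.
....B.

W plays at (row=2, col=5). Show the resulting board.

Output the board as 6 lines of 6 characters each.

Place W at (2,5); scan 8 dirs for brackets.
Dir NW: opp run (1,4), next='.' -> no flip
Dir N: first cell '.' (not opp) -> no flip
Dir NE: edge -> no flip
Dir W: opp run (2,4) (2,3) capped by W -> flip
Dir E: edge -> no flip
Dir SW: opp run (3,4), next='.' -> no flip
Dir S: first cell '.' (not opp) -> no flip
Dir SE: edge -> no flip
All flips: (2,3) (2,4)

Answer: ......
....B.
..WWWW
..BWB.
....B.
....B.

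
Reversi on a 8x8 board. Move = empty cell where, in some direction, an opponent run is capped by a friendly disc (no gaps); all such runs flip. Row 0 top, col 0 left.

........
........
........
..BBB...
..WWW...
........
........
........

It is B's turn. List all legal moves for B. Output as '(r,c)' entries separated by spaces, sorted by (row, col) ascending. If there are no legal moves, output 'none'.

Answer: (5,1) (5,2) (5,3) (5,4) (5,5)

Derivation:
(3,1): no bracket -> illegal
(3,5): no bracket -> illegal
(4,1): no bracket -> illegal
(4,5): no bracket -> illegal
(5,1): flips 1 -> legal
(5,2): flips 2 -> legal
(5,3): flips 1 -> legal
(5,4): flips 2 -> legal
(5,5): flips 1 -> legal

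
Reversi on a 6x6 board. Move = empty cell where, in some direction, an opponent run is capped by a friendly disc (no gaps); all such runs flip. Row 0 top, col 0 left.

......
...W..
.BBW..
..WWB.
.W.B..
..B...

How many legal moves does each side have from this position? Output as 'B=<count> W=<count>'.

-- B to move --
(0,2): no bracket -> illegal
(0,3): flips 3 -> legal
(0,4): flips 1 -> legal
(1,2): flips 1 -> legal
(1,4): no bracket -> illegal
(2,4): flips 1 -> legal
(3,0): flips 1 -> legal
(3,1): flips 2 -> legal
(4,0): no bracket -> illegal
(4,2): flips 1 -> legal
(4,4): flips 1 -> legal
(5,0): no bracket -> illegal
(5,1): no bracket -> illegal
B mobility = 8
-- W to move --
(1,0): flips 1 -> legal
(1,1): flips 1 -> legal
(1,2): flips 1 -> legal
(2,0): flips 2 -> legal
(2,4): no bracket -> illegal
(2,5): no bracket -> illegal
(3,0): no bracket -> illegal
(3,1): flips 1 -> legal
(3,5): flips 1 -> legal
(4,2): no bracket -> illegal
(4,4): no bracket -> illegal
(4,5): flips 1 -> legal
(5,1): no bracket -> illegal
(5,3): flips 1 -> legal
(5,4): flips 1 -> legal
W mobility = 9

Answer: B=8 W=9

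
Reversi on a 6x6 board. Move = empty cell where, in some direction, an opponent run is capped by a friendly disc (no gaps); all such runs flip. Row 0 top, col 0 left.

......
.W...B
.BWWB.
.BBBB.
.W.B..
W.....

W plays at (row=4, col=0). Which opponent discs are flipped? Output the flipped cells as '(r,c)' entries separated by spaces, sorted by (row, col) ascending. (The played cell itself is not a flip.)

Answer: (3,1)

Derivation:
Dir NW: edge -> no flip
Dir N: first cell '.' (not opp) -> no flip
Dir NE: opp run (3,1) capped by W -> flip
Dir W: edge -> no flip
Dir E: first cell 'W' (not opp) -> no flip
Dir SW: edge -> no flip
Dir S: first cell 'W' (not opp) -> no flip
Dir SE: first cell '.' (not opp) -> no flip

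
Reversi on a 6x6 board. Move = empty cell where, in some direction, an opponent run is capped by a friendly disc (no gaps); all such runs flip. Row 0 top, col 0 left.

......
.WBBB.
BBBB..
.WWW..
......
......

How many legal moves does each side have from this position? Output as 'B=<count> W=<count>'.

-- B to move --
(0,0): flips 1 -> legal
(0,1): flips 1 -> legal
(0,2): flips 1 -> legal
(1,0): flips 1 -> legal
(2,4): no bracket -> illegal
(3,0): no bracket -> illegal
(3,4): no bracket -> illegal
(4,0): flips 1 -> legal
(4,1): flips 2 -> legal
(4,2): flips 2 -> legal
(4,3): flips 2 -> legal
(4,4): flips 1 -> legal
B mobility = 9
-- W to move --
(0,1): no bracket -> illegal
(0,2): flips 2 -> legal
(0,3): flips 2 -> legal
(0,4): flips 2 -> legal
(0,5): flips 2 -> legal
(1,0): flips 1 -> legal
(1,5): flips 3 -> legal
(2,4): no bracket -> illegal
(2,5): no bracket -> illegal
(3,0): no bracket -> illegal
(3,4): no bracket -> illegal
W mobility = 6

Answer: B=9 W=6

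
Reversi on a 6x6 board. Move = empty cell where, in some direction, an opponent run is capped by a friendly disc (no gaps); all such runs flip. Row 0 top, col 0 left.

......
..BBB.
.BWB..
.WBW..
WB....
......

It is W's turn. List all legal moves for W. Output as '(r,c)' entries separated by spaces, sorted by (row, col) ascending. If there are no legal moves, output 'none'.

Answer: (0,2) (0,3) (0,4) (1,1) (2,0) (2,4) (4,2) (5,1)

Derivation:
(0,1): no bracket -> illegal
(0,2): flips 1 -> legal
(0,3): flips 2 -> legal
(0,4): flips 1 -> legal
(0,5): no bracket -> illegal
(1,0): no bracket -> illegal
(1,1): flips 1 -> legal
(1,5): no bracket -> illegal
(2,0): flips 1 -> legal
(2,4): flips 1 -> legal
(2,5): no bracket -> illegal
(3,0): no bracket -> illegal
(3,4): no bracket -> illegal
(4,2): flips 2 -> legal
(4,3): no bracket -> illegal
(5,0): no bracket -> illegal
(5,1): flips 1 -> legal
(5,2): no bracket -> illegal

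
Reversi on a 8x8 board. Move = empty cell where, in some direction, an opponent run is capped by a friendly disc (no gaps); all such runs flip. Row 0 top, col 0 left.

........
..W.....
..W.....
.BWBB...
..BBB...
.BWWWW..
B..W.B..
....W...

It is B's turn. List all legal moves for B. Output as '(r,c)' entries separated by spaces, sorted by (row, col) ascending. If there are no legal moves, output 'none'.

(0,1): no bracket -> illegal
(0,2): flips 3 -> legal
(0,3): no bracket -> illegal
(1,1): flips 1 -> legal
(1,3): flips 1 -> legal
(2,1): flips 1 -> legal
(2,3): no bracket -> illegal
(4,1): no bracket -> illegal
(4,5): flips 1 -> legal
(4,6): no bracket -> illegal
(5,6): flips 4 -> legal
(6,1): flips 1 -> legal
(6,2): flips 2 -> legal
(6,4): flips 2 -> legal
(6,6): flips 1 -> legal
(7,2): no bracket -> illegal
(7,3): flips 2 -> legal
(7,5): no bracket -> illegal

Answer: (0,2) (1,1) (1,3) (2,1) (4,5) (5,6) (6,1) (6,2) (6,4) (6,6) (7,3)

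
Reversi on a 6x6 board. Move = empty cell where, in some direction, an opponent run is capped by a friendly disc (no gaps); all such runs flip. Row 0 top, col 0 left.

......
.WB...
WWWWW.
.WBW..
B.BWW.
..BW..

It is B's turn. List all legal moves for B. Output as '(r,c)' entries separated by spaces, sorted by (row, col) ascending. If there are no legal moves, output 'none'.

Answer: (1,0) (1,3) (1,4) (1,5) (3,0) (3,4) (4,5) (5,4)

Derivation:
(0,0): no bracket -> illegal
(0,1): no bracket -> illegal
(0,2): no bracket -> illegal
(1,0): flips 2 -> legal
(1,3): flips 2 -> legal
(1,4): flips 1 -> legal
(1,5): flips 2 -> legal
(2,5): no bracket -> illegal
(3,0): flips 2 -> legal
(3,4): flips 3 -> legal
(3,5): no bracket -> illegal
(4,1): no bracket -> illegal
(4,5): flips 2 -> legal
(5,4): flips 2 -> legal
(5,5): no bracket -> illegal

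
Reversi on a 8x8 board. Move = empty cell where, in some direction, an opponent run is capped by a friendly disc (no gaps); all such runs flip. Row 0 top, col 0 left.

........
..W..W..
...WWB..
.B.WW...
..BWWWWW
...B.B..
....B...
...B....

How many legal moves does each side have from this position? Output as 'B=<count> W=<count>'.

-- B to move --
(0,1): no bracket -> illegal
(0,2): no bracket -> illegal
(0,3): no bracket -> illegal
(0,4): no bracket -> illegal
(0,5): flips 1 -> legal
(0,6): flips 3 -> legal
(1,1): no bracket -> illegal
(1,3): flips 3 -> legal
(1,4): no bracket -> illegal
(1,6): no bracket -> illegal
(2,1): no bracket -> illegal
(2,2): flips 4 -> legal
(2,6): no bracket -> illegal
(3,2): no bracket -> illegal
(3,5): flips 2 -> legal
(3,6): no bracket -> illegal
(3,7): flips 1 -> legal
(5,2): flips 2 -> legal
(5,4): no bracket -> illegal
(5,6): no bracket -> illegal
(5,7): no bracket -> illegal
B mobility = 7
-- W to move --
(1,4): no bracket -> illegal
(1,6): flips 1 -> legal
(2,0): no bracket -> illegal
(2,1): no bracket -> illegal
(2,2): no bracket -> illegal
(2,6): flips 1 -> legal
(3,0): no bracket -> illegal
(3,2): no bracket -> illegal
(3,5): flips 1 -> legal
(3,6): no bracket -> illegal
(4,0): no bracket -> illegal
(4,1): flips 1 -> legal
(5,1): flips 1 -> legal
(5,2): no bracket -> illegal
(5,4): no bracket -> illegal
(5,6): no bracket -> illegal
(6,2): flips 1 -> legal
(6,3): flips 1 -> legal
(6,5): flips 1 -> legal
(6,6): flips 1 -> legal
(7,2): no bracket -> illegal
(7,4): no bracket -> illegal
(7,5): no bracket -> illegal
W mobility = 9

Answer: B=7 W=9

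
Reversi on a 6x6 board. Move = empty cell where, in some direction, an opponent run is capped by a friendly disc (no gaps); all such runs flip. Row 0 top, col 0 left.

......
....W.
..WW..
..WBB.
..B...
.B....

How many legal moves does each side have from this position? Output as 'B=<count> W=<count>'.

-- B to move --
(0,3): no bracket -> illegal
(0,4): no bracket -> illegal
(0,5): no bracket -> illegal
(1,1): flips 1 -> legal
(1,2): flips 3 -> legal
(1,3): flips 1 -> legal
(1,5): no bracket -> illegal
(2,1): no bracket -> illegal
(2,4): no bracket -> illegal
(2,5): no bracket -> illegal
(3,1): flips 1 -> legal
(4,1): no bracket -> illegal
(4,3): no bracket -> illegal
B mobility = 4
-- W to move --
(2,4): no bracket -> illegal
(2,5): no bracket -> illegal
(3,1): no bracket -> illegal
(3,5): flips 2 -> legal
(4,0): no bracket -> illegal
(4,1): no bracket -> illegal
(4,3): flips 1 -> legal
(4,4): flips 1 -> legal
(4,5): flips 1 -> legal
(5,0): no bracket -> illegal
(5,2): flips 1 -> legal
(5,3): no bracket -> illegal
W mobility = 5

Answer: B=4 W=5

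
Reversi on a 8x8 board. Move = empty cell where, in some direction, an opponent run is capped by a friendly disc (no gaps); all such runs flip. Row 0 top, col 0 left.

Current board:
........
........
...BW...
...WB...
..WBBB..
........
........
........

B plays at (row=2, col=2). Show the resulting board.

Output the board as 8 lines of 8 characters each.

Answer: ........
........
..BBW...
...BB...
..WBBB..
........
........
........

Derivation:
Place B at (2,2); scan 8 dirs for brackets.
Dir NW: first cell '.' (not opp) -> no flip
Dir N: first cell '.' (not opp) -> no flip
Dir NE: first cell '.' (not opp) -> no flip
Dir W: first cell '.' (not opp) -> no flip
Dir E: first cell 'B' (not opp) -> no flip
Dir SW: first cell '.' (not opp) -> no flip
Dir S: first cell '.' (not opp) -> no flip
Dir SE: opp run (3,3) capped by B -> flip
All flips: (3,3)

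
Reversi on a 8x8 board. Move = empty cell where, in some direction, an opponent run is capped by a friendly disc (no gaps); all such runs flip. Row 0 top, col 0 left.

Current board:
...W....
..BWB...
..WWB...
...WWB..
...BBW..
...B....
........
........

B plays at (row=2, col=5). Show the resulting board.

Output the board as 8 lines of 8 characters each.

Answer: ...W....
..BWB...
..WWBB..
...WBB..
...BBW..
...B....
........
........

Derivation:
Place B at (2,5); scan 8 dirs for brackets.
Dir NW: first cell 'B' (not opp) -> no flip
Dir N: first cell '.' (not opp) -> no flip
Dir NE: first cell '.' (not opp) -> no flip
Dir W: first cell 'B' (not opp) -> no flip
Dir E: first cell '.' (not opp) -> no flip
Dir SW: opp run (3,4) capped by B -> flip
Dir S: first cell 'B' (not opp) -> no flip
Dir SE: first cell '.' (not opp) -> no flip
All flips: (3,4)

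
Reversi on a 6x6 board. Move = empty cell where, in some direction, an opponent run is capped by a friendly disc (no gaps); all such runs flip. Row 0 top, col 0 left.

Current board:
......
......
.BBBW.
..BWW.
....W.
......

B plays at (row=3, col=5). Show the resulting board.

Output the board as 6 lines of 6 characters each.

Answer: ......
......
.BBBW.
..BBBB
....W.
......

Derivation:
Place B at (3,5); scan 8 dirs for brackets.
Dir NW: opp run (2,4), next='.' -> no flip
Dir N: first cell '.' (not opp) -> no flip
Dir NE: edge -> no flip
Dir W: opp run (3,4) (3,3) capped by B -> flip
Dir E: edge -> no flip
Dir SW: opp run (4,4), next='.' -> no flip
Dir S: first cell '.' (not opp) -> no flip
Dir SE: edge -> no flip
All flips: (3,3) (3,4)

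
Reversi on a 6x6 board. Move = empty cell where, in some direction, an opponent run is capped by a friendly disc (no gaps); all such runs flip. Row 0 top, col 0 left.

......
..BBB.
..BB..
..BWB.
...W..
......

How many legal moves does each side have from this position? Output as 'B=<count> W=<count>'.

-- B to move --
(2,4): no bracket -> illegal
(4,2): no bracket -> illegal
(4,4): flips 1 -> legal
(5,2): flips 1 -> legal
(5,3): flips 2 -> legal
(5,4): flips 1 -> legal
B mobility = 4
-- W to move --
(0,1): no bracket -> illegal
(0,2): no bracket -> illegal
(0,3): flips 2 -> legal
(0,4): no bracket -> illegal
(0,5): no bracket -> illegal
(1,1): flips 1 -> legal
(1,5): no bracket -> illegal
(2,1): flips 1 -> legal
(2,4): no bracket -> illegal
(2,5): flips 1 -> legal
(3,1): flips 1 -> legal
(3,5): flips 1 -> legal
(4,1): no bracket -> illegal
(4,2): no bracket -> illegal
(4,4): no bracket -> illegal
(4,5): no bracket -> illegal
W mobility = 6

Answer: B=4 W=6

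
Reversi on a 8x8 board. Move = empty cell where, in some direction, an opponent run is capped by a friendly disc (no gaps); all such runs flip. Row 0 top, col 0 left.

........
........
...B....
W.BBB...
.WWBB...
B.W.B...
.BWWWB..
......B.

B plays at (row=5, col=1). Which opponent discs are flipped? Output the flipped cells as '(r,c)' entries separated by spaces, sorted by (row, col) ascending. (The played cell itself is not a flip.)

Dir NW: first cell '.' (not opp) -> no flip
Dir N: opp run (4,1), next='.' -> no flip
Dir NE: opp run (4,2) capped by B -> flip
Dir W: first cell 'B' (not opp) -> no flip
Dir E: opp run (5,2), next='.' -> no flip
Dir SW: first cell '.' (not opp) -> no flip
Dir S: first cell 'B' (not opp) -> no flip
Dir SE: opp run (6,2), next='.' -> no flip

Answer: (4,2)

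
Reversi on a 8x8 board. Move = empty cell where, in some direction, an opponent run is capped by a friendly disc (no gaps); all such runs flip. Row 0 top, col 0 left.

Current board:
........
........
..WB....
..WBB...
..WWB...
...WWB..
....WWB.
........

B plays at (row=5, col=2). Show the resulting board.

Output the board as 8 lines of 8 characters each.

Place B at (5,2); scan 8 dirs for brackets.
Dir NW: first cell '.' (not opp) -> no flip
Dir N: opp run (4,2) (3,2) (2,2), next='.' -> no flip
Dir NE: opp run (4,3) capped by B -> flip
Dir W: first cell '.' (not opp) -> no flip
Dir E: opp run (5,3) (5,4) capped by B -> flip
Dir SW: first cell '.' (not opp) -> no flip
Dir S: first cell '.' (not opp) -> no flip
Dir SE: first cell '.' (not opp) -> no flip
All flips: (4,3) (5,3) (5,4)

Answer: ........
........
..WB....
..WBB...
..WBB...
..BBBB..
....WWB.
........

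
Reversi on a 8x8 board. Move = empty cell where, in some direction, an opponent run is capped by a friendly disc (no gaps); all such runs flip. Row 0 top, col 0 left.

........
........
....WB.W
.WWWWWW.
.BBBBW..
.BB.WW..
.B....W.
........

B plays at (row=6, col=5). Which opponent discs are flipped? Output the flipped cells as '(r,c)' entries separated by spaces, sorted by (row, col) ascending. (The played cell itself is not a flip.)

Dir NW: opp run (5,4) capped by B -> flip
Dir N: opp run (5,5) (4,5) (3,5) capped by B -> flip
Dir NE: first cell '.' (not opp) -> no flip
Dir W: first cell '.' (not opp) -> no flip
Dir E: opp run (6,6), next='.' -> no flip
Dir SW: first cell '.' (not opp) -> no flip
Dir S: first cell '.' (not opp) -> no flip
Dir SE: first cell '.' (not opp) -> no flip

Answer: (3,5) (4,5) (5,4) (5,5)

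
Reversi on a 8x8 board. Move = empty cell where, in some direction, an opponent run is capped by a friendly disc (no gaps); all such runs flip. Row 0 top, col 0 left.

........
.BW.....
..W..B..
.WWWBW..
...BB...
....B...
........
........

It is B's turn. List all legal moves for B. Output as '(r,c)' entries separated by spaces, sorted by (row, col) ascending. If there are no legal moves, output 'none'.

(0,1): no bracket -> illegal
(0,2): no bracket -> illegal
(0,3): no bracket -> illegal
(1,3): flips 1 -> legal
(2,0): no bracket -> illegal
(2,1): flips 1 -> legal
(2,3): flips 1 -> legal
(2,4): no bracket -> illegal
(2,6): flips 1 -> legal
(3,0): flips 3 -> legal
(3,6): flips 1 -> legal
(4,0): no bracket -> illegal
(4,1): no bracket -> illegal
(4,2): no bracket -> illegal
(4,5): flips 1 -> legal
(4,6): no bracket -> illegal

Answer: (1,3) (2,1) (2,3) (2,6) (3,0) (3,6) (4,5)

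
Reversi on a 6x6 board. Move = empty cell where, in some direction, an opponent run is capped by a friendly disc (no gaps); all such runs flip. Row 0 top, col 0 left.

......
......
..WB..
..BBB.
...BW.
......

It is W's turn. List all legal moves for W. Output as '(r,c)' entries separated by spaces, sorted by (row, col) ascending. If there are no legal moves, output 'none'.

Answer: (2,4) (4,2)

Derivation:
(1,2): no bracket -> illegal
(1,3): no bracket -> illegal
(1,4): no bracket -> illegal
(2,1): no bracket -> illegal
(2,4): flips 2 -> legal
(2,5): no bracket -> illegal
(3,1): no bracket -> illegal
(3,5): no bracket -> illegal
(4,1): no bracket -> illegal
(4,2): flips 2 -> legal
(4,5): no bracket -> illegal
(5,2): no bracket -> illegal
(5,3): no bracket -> illegal
(5,4): no bracket -> illegal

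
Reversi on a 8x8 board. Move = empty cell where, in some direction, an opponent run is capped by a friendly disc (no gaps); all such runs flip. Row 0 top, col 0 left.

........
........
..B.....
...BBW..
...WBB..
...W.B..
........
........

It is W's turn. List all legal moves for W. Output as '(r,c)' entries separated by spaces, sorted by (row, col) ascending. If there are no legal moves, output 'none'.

(1,1): no bracket -> illegal
(1,2): no bracket -> illegal
(1,3): no bracket -> illegal
(2,1): no bracket -> illegal
(2,3): flips 1 -> legal
(2,4): no bracket -> illegal
(2,5): flips 1 -> legal
(3,1): no bracket -> illegal
(3,2): flips 2 -> legal
(3,6): no bracket -> illegal
(4,2): no bracket -> illegal
(4,6): flips 2 -> legal
(5,4): no bracket -> illegal
(5,6): no bracket -> illegal
(6,4): no bracket -> illegal
(6,5): flips 2 -> legal
(6,6): no bracket -> illegal

Answer: (2,3) (2,5) (3,2) (4,6) (6,5)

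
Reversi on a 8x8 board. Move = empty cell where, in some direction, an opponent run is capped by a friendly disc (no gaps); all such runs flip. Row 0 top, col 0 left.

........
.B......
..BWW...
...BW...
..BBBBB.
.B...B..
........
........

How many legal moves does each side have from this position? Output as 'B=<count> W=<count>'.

-- B to move --
(1,2): flips 2 -> legal
(1,3): flips 1 -> legal
(1,4): flips 2 -> legal
(1,5): flips 1 -> legal
(2,5): flips 3 -> legal
(3,2): no bracket -> illegal
(3,5): flips 1 -> legal
B mobility = 6
-- W to move --
(0,0): no bracket -> illegal
(0,1): no bracket -> illegal
(0,2): no bracket -> illegal
(1,0): no bracket -> illegal
(1,2): no bracket -> illegal
(1,3): no bracket -> illegal
(2,0): no bracket -> illegal
(2,1): flips 1 -> legal
(3,1): no bracket -> illegal
(3,2): flips 1 -> legal
(3,5): no bracket -> illegal
(3,6): no bracket -> illegal
(3,7): no bracket -> illegal
(4,0): no bracket -> illegal
(4,1): no bracket -> illegal
(4,7): no bracket -> illegal
(5,0): no bracket -> illegal
(5,2): flips 1 -> legal
(5,3): flips 2 -> legal
(5,4): flips 1 -> legal
(5,6): flips 1 -> legal
(5,7): no bracket -> illegal
(6,0): flips 3 -> legal
(6,1): no bracket -> illegal
(6,2): no bracket -> illegal
(6,4): no bracket -> illegal
(6,5): no bracket -> illegal
(6,6): no bracket -> illegal
W mobility = 7

Answer: B=6 W=7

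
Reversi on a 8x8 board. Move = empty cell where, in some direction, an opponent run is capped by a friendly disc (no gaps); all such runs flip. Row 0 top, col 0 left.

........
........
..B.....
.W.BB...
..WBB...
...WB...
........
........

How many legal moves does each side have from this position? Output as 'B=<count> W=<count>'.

-- B to move --
(2,0): no bracket -> illegal
(2,1): no bracket -> illegal
(3,0): no bracket -> illegal
(3,2): no bracket -> illegal
(4,0): flips 1 -> legal
(4,1): flips 1 -> legal
(5,1): flips 1 -> legal
(5,2): flips 1 -> legal
(6,2): flips 1 -> legal
(6,3): flips 1 -> legal
(6,4): no bracket -> illegal
B mobility = 6
-- W to move --
(1,1): no bracket -> illegal
(1,2): no bracket -> illegal
(1,3): flips 1 -> legal
(2,1): no bracket -> illegal
(2,3): flips 2 -> legal
(2,4): flips 1 -> legal
(2,5): no bracket -> illegal
(3,2): no bracket -> illegal
(3,5): flips 1 -> legal
(4,5): flips 2 -> legal
(5,2): no bracket -> illegal
(5,5): flips 1 -> legal
(6,3): no bracket -> illegal
(6,4): no bracket -> illegal
(6,5): no bracket -> illegal
W mobility = 6

Answer: B=6 W=6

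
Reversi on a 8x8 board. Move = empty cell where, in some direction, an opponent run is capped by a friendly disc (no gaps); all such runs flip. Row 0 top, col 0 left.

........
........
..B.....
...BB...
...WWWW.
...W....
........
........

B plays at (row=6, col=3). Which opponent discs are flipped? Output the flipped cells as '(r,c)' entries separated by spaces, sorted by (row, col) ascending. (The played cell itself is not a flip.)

Dir NW: first cell '.' (not opp) -> no flip
Dir N: opp run (5,3) (4,3) capped by B -> flip
Dir NE: first cell '.' (not opp) -> no flip
Dir W: first cell '.' (not opp) -> no flip
Dir E: first cell '.' (not opp) -> no flip
Dir SW: first cell '.' (not opp) -> no flip
Dir S: first cell '.' (not opp) -> no flip
Dir SE: first cell '.' (not opp) -> no flip

Answer: (4,3) (5,3)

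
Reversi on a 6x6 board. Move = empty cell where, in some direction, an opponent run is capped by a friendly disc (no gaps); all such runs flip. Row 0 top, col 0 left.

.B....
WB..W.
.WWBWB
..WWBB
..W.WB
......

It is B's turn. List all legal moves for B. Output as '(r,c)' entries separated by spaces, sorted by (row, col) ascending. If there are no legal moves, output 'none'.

(0,0): no bracket -> illegal
(0,3): flips 1 -> legal
(0,4): flips 2 -> legal
(0,5): flips 1 -> legal
(1,2): no bracket -> illegal
(1,3): flips 1 -> legal
(1,5): no bracket -> illegal
(2,0): flips 2 -> legal
(3,0): no bracket -> illegal
(3,1): flips 3 -> legal
(4,1): flips 1 -> legal
(4,3): flips 2 -> legal
(5,1): no bracket -> illegal
(5,2): no bracket -> illegal
(5,3): flips 1 -> legal
(5,4): flips 1 -> legal
(5,5): flips 3 -> legal

Answer: (0,3) (0,4) (0,5) (1,3) (2,0) (3,1) (4,1) (4,3) (5,3) (5,4) (5,5)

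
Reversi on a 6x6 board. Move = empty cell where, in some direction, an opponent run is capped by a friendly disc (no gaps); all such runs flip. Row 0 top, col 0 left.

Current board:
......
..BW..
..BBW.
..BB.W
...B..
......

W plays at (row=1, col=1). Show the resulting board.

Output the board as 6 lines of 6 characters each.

Answer: ......
.WWW..
..BBW.
..BB.W
...B..
......

Derivation:
Place W at (1,1); scan 8 dirs for brackets.
Dir NW: first cell '.' (not opp) -> no flip
Dir N: first cell '.' (not opp) -> no flip
Dir NE: first cell '.' (not opp) -> no flip
Dir W: first cell '.' (not opp) -> no flip
Dir E: opp run (1,2) capped by W -> flip
Dir SW: first cell '.' (not opp) -> no flip
Dir S: first cell '.' (not opp) -> no flip
Dir SE: opp run (2,2) (3,3), next='.' -> no flip
All flips: (1,2)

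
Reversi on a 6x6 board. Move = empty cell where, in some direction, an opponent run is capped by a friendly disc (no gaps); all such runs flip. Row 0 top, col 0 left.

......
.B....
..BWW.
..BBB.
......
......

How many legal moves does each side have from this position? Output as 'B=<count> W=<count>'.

-- B to move --
(1,2): flips 1 -> legal
(1,3): flips 1 -> legal
(1,4): flips 2 -> legal
(1,5): flips 1 -> legal
(2,5): flips 2 -> legal
(3,5): no bracket -> illegal
B mobility = 5
-- W to move --
(0,0): no bracket -> illegal
(0,1): no bracket -> illegal
(0,2): no bracket -> illegal
(1,0): no bracket -> illegal
(1,2): no bracket -> illegal
(1,3): no bracket -> illegal
(2,0): no bracket -> illegal
(2,1): flips 1 -> legal
(2,5): no bracket -> illegal
(3,1): no bracket -> illegal
(3,5): no bracket -> illegal
(4,1): flips 1 -> legal
(4,2): flips 1 -> legal
(4,3): flips 1 -> legal
(4,4): flips 1 -> legal
(4,5): flips 1 -> legal
W mobility = 6

Answer: B=5 W=6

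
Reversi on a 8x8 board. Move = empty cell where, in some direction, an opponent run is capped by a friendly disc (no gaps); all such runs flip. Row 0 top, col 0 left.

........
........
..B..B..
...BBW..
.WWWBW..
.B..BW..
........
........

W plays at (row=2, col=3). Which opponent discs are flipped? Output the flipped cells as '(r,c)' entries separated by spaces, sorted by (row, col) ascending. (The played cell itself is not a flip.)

Answer: (3,3) (3,4)

Derivation:
Dir NW: first cell '.' (not opp) -> no flip
Dir N: first cell '.' (not opp) -> no flip
Dir NE: first cell '.' (not opp) -> no flip
Dir W: opp run (2,2), next='.' -> no flip
Dir E: first cell '.' (not opp) -> no flip
Dir SW: first cell '.' (not opp) -> no flip
Dir S: opp run (3,3) capped by W -> flip
Dir SE: opp run (3,4) capped by W -> flip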